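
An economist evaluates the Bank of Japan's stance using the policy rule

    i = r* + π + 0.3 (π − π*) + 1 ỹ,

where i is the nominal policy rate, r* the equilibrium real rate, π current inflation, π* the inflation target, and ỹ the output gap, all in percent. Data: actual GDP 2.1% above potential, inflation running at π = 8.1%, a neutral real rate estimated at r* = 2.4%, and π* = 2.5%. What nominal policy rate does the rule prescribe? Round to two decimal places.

Output 2.1% above potential → ỹ = 2.1.
i = 2.4 + 8.1 + 0.3 × (8.1 − 2.5) + 1 × 2.1
   = 2.4 + 8.1 + 1.68 + 2.1 = 14.28

14.28%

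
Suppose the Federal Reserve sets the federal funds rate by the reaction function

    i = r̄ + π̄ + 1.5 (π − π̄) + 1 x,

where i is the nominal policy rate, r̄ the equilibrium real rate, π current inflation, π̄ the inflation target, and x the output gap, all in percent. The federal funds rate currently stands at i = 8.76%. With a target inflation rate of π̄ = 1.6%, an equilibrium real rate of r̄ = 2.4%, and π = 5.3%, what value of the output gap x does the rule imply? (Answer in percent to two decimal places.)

-0.79%

1 x = 8.76 − 2.4 − 1.6 − 1.5 × (5.3 − 1.6) = -0.79
x = -0.79 / 1 = -0.79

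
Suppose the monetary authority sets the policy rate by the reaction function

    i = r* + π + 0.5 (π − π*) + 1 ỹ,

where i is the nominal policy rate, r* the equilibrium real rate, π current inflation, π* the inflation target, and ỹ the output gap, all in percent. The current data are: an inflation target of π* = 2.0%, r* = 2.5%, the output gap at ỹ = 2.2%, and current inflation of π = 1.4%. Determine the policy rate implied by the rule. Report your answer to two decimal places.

i = 2.5 + 1.4 + 0.5 × (1.4 − 2.0) + 1 × 2.2
   = 2.5 + 1.4 − 0.3 + 2.2 = 5.80

5.80%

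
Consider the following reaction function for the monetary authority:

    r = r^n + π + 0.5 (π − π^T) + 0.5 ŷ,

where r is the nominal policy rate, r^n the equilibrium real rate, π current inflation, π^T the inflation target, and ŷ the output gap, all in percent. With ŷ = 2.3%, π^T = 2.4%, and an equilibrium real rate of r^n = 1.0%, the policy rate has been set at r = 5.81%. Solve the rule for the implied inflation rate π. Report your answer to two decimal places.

3.24%

Collecting π: r = r^n + (1 + 0.5) π − 0.5 π^T + 0.5 ŷ
1.5 π = 5.81 − 1.0 + 0.5 × 2.4 − 0.5 × 2.3 = 4.86
π = 4.86 / 1.5 = 3.24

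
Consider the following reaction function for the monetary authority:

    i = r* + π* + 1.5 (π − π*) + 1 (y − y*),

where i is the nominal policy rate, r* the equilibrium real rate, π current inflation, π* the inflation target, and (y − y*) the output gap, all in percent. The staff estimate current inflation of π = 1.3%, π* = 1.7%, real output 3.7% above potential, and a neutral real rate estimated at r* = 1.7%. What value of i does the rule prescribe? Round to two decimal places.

6.50%

Output 3.7% above potential → (y − y*) = 3.7.
i = 1.7 + 1.7 + 1.5 × (1.3 − 1.7) + 1 × 3.7
   = 1.7 + 1.7 − 0.6 + 3.7 = 6.50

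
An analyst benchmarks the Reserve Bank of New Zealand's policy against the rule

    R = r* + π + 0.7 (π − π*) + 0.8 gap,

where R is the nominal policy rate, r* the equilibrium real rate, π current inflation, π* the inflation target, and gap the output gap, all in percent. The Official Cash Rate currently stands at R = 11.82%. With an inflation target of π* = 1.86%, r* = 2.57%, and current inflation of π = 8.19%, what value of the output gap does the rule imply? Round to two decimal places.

-4.21%

0.8 gap = 11.82 − 2.57 − 8.19 − 0.7 × (8.19 − 1.86) = -3.371
gap = -3.371 / 0.8 = -4.21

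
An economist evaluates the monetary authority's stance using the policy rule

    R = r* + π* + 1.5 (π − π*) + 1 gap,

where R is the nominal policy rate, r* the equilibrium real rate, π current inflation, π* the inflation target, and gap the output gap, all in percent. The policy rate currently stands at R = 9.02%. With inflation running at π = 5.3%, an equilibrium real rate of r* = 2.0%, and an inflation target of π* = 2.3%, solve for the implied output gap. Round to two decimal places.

1 gap = 9.02 − 2.0 − 2.3 − 1.5 × (5.3 − 2.3) = 0.22
gap = 0.22 / 1 = 0.22

0.22%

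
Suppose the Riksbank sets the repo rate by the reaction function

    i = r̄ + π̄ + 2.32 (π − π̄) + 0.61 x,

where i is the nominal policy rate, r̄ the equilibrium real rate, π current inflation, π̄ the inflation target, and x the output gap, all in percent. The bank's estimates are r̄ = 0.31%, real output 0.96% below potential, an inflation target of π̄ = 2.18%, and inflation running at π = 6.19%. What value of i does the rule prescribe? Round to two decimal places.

Output 0.96% below potential → x = -0.96.
i = 0.31 + 2.18 + 2.32 × (6.19 − 2.18) + 0.61 × (-0.96)
   = 0.31 + 2.18 + 9.3032 − 0.5856 = 11.21

11.21%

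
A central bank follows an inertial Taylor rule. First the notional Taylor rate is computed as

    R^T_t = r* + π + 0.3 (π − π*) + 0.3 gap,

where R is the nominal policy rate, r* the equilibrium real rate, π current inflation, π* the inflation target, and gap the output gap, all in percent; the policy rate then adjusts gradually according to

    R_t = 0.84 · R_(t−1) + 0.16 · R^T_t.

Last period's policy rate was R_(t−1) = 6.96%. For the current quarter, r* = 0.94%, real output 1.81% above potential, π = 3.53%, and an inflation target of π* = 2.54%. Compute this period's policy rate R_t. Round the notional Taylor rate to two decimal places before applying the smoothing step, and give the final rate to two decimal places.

Output 1.81% above potential → gap = 1.81.
R^T_t = 0.94 + 3.53 + 0.3 × (3.53 − 2.54) + 0.3 × 1.81
   = 0.94 + 3.53 + 0.297 + 0.543 = 5.31
R_t = 0.84 × 6.96 + 0.16 × 5.31 = 5.8464 + 0.8496 = 6.70

6.70%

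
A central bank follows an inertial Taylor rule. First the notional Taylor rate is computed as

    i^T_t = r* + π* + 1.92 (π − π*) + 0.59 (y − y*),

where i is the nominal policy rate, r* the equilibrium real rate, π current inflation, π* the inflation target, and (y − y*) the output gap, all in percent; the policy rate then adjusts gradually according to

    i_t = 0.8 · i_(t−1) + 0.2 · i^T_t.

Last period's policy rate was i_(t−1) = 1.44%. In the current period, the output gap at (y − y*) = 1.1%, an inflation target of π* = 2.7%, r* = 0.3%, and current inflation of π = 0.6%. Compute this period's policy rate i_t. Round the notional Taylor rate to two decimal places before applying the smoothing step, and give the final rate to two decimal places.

i^T_t = 0.3 + 2.7 + 1.92 × (0.6 − 2.7) + 0.59 × 1.1
   = 0.3 + 2.7 − 4.032 + 0.649 = -0.38
i_t = 0.8 × 1.44 + 0.2 × (-0.38) = 1.152 − 0.076 = 1.08

1.08%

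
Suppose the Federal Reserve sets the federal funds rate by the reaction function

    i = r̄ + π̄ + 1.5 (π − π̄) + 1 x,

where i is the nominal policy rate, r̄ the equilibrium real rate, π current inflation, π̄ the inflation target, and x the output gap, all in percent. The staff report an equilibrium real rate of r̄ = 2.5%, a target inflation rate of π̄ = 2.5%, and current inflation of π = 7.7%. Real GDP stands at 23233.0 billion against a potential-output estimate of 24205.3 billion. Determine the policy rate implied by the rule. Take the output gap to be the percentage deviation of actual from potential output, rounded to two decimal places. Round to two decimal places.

8.78%

Output gap = 100 × (23233.0 − 24205.3) / 24205.3 = -4.02%.
i = 2.50 + 2.50 + 1.5 × (7.70 − 2.50) + 1 × (-4.02)
   = 2.50 + 2.5 + 7.8 − 4.02 = 8.78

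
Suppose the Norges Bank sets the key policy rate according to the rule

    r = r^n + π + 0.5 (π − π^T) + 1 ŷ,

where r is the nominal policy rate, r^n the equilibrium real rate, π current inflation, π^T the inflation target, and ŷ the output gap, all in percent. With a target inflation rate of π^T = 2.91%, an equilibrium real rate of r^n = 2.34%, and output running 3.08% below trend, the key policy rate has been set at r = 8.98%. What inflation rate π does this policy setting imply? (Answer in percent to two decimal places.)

Output 3.08% below potential → ŷ = -3.08.
Collecting π: r = r^n + (1 + 0.5) π − 0.5 π^T + 1 ŷ
1.5 π = 8.98 − 2.34 + 0.5 × 2.91 − 1 × (-3.08) = 11.175
π = 11.175 / 1.5 = 7.45

7.45%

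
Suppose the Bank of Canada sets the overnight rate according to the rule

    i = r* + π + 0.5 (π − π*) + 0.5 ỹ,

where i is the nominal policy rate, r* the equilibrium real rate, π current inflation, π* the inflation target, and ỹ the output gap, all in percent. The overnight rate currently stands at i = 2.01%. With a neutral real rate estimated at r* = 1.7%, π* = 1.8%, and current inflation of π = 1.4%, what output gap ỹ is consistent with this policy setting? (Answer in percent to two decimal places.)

0.5 ỹ = 2.01 − 1.7 − 1.4 − 0.5 × (1.4 − 1.8) = -0.89
ỹ = -0.89 / 0.5 = -1.78

-1.78%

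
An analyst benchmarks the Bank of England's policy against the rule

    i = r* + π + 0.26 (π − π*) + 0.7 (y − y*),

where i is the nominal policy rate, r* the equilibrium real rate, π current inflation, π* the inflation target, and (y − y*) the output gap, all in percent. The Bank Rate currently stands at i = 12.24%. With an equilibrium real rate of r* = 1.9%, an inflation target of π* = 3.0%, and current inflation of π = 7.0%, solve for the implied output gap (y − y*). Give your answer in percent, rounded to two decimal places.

0.7 (y − y*) = 12.24 − 1.9 − 7.0 − 0.26 × (7.0 − 3.0) = 2.3
(y − y*) = 2.3 / 0.7 = 3.29

3.29%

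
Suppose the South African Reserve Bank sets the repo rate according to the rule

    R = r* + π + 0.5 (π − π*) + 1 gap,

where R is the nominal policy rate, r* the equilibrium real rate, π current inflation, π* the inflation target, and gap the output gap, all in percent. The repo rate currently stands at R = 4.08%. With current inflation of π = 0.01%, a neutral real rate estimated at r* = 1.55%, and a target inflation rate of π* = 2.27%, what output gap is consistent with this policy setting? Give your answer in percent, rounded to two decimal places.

1 gap = 4.08 − 1.55 − 0.01 − 0.5 × (0.01 − 2.27) = 3.65
gap = 3.65 / 1 = 3.65

3.65%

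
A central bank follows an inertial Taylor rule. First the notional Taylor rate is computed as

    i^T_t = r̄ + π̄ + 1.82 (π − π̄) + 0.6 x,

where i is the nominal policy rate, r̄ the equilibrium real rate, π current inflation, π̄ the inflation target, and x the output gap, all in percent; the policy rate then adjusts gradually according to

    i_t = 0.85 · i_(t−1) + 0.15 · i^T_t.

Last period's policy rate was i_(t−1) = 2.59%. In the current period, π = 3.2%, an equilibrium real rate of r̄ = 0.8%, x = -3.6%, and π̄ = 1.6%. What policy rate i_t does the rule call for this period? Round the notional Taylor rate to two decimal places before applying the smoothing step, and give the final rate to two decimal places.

2.67%

i^T_t = 0.8 + 1.6 + 1.82 × (3.2 − 1.6) + 0.6 × (-3.6)
   = 0.8 + 1.6 + 2.912 − 2.16 = 3.15
i_t = 0.85 × 2.59 + 0.15 × 3.15 = 2.2015 + 0.4725 = 2.67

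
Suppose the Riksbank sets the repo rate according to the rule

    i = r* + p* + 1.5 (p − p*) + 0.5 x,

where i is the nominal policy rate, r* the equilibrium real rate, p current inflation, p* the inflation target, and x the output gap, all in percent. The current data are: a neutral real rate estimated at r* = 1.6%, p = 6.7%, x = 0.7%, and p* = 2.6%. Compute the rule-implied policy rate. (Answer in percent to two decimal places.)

10.70%

i = 1.6 + 2.6 + 1.5 × (6.7 − 2.6) + 0.5 × 0.7
   = 1.6 + 2.6 + 6.15 + 0.35 = 10.70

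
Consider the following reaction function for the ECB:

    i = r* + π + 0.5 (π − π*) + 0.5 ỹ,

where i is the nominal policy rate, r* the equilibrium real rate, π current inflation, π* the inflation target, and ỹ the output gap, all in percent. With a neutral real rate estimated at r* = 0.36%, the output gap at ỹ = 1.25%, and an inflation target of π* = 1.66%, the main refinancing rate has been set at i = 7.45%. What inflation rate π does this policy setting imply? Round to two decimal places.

4.86%

Collecting π: i = r* + (1 + 0.5) π − 0.5 π* + 0.5 ỹ
1.5 π = 7.45 − 0.36 + 0.5 × 1.66 − 0.5 × 1.25 = 7.295
π = 7.295 / 1.5 = 4.86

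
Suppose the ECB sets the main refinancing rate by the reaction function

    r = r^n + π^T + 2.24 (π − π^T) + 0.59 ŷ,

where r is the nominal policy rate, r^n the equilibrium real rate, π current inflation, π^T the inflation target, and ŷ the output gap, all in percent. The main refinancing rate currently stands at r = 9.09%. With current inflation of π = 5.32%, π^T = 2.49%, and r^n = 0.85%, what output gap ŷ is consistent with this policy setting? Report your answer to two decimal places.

-1.00%

0.59 ŷ = 9.09 − 0.85 − 2.49 − 2.24 × (5.32 − 2.49) = -0.5892
ŷ = -0.5892 / 0.59 = -1.00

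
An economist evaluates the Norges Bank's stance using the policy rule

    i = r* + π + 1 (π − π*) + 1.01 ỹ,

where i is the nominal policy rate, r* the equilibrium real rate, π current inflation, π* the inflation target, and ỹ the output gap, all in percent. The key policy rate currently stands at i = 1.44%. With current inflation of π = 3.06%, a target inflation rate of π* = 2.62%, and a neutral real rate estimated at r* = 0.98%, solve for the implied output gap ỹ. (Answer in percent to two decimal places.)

1.01 ỹ = 1.44 − 0.98 − 3.06 − 1 × (3.06 − 2.62) = -3.04
ỹ = -3.04 / 1.01 = -3.01

-3.01%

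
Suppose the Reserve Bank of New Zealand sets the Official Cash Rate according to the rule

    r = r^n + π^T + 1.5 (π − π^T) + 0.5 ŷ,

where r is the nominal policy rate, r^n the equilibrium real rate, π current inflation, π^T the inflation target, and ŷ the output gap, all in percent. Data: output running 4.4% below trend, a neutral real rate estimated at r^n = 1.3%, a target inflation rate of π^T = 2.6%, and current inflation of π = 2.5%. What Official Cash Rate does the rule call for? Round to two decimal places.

1.55%

Output 4.4% below potential → ŷ = -4.4.
r = 1.3 + 2.6 + 1.5 × (2.5 − 2.6) + 0.5 × (-4.4)
   = 1.3 + 2.6 − 0.15 − 2.2 = 1.55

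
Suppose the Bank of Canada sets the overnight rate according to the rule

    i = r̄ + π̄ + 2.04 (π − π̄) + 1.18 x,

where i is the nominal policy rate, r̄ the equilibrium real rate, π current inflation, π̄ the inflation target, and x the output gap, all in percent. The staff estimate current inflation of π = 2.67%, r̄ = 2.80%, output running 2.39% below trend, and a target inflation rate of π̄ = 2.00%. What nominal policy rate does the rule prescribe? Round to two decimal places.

3.35%

Output 2.39% below potential → x = -2.39.
i = 2.80 + 2.00 + 2.04 × (2.67 − 2.00) + 1.18 × (-2.39)
   = 2.80 + 2 + 1.3668 − 2.8202 = 3.35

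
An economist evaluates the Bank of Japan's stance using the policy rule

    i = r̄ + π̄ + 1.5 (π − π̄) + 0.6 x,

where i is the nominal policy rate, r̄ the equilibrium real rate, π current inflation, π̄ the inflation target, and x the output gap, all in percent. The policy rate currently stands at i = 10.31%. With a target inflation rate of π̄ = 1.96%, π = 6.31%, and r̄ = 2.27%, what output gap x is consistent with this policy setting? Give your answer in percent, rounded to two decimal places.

0.6 x = 10.31 − 2.27 − 1.96 − 1.5 × (6.31 − 1.96) = -0.445
x = -0.445 / 0.6 = -0.74

-0.74%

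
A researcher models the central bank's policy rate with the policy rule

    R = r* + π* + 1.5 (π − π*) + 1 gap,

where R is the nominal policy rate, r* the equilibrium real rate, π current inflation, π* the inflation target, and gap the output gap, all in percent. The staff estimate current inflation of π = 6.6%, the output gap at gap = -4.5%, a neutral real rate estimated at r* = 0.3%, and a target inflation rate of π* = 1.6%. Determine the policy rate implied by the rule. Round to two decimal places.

R = 0.3 + 1.6 + 1.5 × (6.6 − 1.6) + 1 × (-4.5)
   = 0.3 + 1.6 + 7.5 − 4.5 = 4.90

4.90%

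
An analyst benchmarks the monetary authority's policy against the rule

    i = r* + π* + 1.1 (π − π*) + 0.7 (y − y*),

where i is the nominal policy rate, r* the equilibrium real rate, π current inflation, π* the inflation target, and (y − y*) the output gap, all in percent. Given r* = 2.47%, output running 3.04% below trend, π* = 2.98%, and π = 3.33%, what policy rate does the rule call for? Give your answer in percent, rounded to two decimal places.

3.71%

Output 3.04% below potential → (y − y*) = -3.04.
i = 2.47 + 2.98 + 1.1 × (3.33 − 2.98) + 0.7 × (-3.04)
   = 2.47 + 2.98 + 0.385 − 2.128 = 3.71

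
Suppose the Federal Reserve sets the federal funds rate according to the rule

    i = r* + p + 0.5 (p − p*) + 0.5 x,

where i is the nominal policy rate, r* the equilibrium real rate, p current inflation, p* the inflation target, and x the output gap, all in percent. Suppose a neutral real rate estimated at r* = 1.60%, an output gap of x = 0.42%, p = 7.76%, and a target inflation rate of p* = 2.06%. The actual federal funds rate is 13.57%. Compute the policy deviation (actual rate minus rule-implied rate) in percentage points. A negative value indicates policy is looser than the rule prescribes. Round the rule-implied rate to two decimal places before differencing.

1.15 pp

i = 1.60 + 7.76 + 0.5 × (7.76 − 2.06) + 0.5 × 0.42
   = 1.60 + 7.76 + 2.85 + 0.21 = 12.42
Deviation = 13.57 − 12.42 = 1.15 pp.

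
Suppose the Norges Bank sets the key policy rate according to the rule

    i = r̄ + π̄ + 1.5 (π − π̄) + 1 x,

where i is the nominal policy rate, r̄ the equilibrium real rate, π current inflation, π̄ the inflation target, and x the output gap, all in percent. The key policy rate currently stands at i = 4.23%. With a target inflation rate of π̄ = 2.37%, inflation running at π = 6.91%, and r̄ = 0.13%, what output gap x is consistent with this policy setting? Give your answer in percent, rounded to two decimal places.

1 x = 4.23 − 0.13 − 2.37 − 1.5 × (6.91 − 2.37) = -5.08
x = -5.08 / 1 = -5.08

-5.08%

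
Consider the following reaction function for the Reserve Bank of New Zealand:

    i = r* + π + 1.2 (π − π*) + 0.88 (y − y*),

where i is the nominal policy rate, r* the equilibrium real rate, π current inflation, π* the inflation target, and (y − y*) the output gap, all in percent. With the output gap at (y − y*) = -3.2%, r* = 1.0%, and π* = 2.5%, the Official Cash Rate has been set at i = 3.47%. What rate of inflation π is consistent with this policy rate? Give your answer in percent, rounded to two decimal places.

3.77%

Collecting π: i = r* + (1 + 1.2) π − 1.2 π* + 0.88 (y − y*)
2.2 π = 3.47 − 1.0 + 1.2 × 2.5 − 0.88 × (-3.2) = 8.286
π = 8.286 / 2.2 = 3.77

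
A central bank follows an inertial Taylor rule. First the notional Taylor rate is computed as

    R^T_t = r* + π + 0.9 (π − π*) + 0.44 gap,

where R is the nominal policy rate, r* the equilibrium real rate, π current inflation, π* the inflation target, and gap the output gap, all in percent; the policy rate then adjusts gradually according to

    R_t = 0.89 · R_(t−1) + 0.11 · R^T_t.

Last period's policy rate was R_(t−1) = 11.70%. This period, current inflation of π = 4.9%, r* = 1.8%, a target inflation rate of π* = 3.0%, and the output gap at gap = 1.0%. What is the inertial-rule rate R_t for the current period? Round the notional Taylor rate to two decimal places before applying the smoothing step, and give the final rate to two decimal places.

R^T_t = 1.8 + 4.9 + 0.9 × (4.9 − 3.0) + 0.44 × 1.0
   = 1.8 + 4.9 + 1.71 + 0.44 = 8.85
R_t = 0.89 × 11.70 + 0.11 × 8.85 = 10.413 + 0.9735 = 11.39

11.39%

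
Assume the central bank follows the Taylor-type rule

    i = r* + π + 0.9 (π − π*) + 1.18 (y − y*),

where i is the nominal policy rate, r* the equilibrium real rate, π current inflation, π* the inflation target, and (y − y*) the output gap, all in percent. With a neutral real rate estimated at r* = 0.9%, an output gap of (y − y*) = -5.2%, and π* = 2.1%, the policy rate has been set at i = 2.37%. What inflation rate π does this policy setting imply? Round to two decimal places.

5.00%

Collecting π: i = r* + (1 + 0.9) π − 0.9 π* + 1.18 (y − y*)
1.9 π = 2.37 − 0.9 + 0.9 × 2.1 − 1.18 × (-5.2) = 9.496
π = 9.496 / 1.9 = 5.00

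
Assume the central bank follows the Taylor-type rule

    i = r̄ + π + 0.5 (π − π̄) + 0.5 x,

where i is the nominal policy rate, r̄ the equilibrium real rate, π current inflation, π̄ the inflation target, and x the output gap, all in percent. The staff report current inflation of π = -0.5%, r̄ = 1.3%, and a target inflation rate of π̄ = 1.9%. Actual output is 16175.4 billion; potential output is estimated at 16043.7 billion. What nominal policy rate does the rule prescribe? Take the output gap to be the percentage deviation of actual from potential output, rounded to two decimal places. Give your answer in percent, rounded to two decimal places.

0.01%

Output gap = 100 × (16175.4 − 16043.7) / 16043.7 = 0.82%.
i = 1.30 + (-0.50) + 0.5 × (-0.50 − 1.90) + 0.5 × 0.82
   = 1.30 − 0.5 − 1.2 + 0.41 = 0.01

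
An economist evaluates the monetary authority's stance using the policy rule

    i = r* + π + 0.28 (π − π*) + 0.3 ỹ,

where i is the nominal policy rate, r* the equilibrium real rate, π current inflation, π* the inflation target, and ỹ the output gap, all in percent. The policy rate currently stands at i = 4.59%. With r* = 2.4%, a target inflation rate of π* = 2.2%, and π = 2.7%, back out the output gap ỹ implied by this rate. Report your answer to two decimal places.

-2.17%

0.3 ỹ = 4.59 − 2.4 − 2.7 − 0.28 × (2.7 − 2.2) = -0.65
ỹ = -0.65 / 0.3 = -2.17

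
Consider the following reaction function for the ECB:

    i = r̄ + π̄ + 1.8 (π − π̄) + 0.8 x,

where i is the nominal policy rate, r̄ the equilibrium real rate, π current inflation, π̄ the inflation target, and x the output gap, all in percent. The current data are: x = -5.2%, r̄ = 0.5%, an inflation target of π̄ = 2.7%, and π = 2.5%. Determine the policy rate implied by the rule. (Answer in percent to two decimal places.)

-1.32%

i = 0.5 + 2.7 + 1.8 × (2.5 − 2.7) + 0.8 × (-5.2)
   = 0.5 + 2.7 − 0.36 − 4.16 = -1.32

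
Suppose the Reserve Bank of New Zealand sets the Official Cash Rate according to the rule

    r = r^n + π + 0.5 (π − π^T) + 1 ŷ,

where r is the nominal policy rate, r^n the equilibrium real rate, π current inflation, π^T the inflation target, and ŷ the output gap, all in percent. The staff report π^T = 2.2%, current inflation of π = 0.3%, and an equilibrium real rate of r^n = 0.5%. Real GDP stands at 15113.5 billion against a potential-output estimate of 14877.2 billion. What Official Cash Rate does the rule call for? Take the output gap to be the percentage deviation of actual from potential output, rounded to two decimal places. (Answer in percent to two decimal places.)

1.44%

Output gap = 100 × (15113.5 − 14877.2) / 14877.2 = 1.59%.
r = 0.50 + 0.30 + 0.5 × (0.30 − 2.20) + 1 × 1.59
   = 0.50 + 0.3 − 0.95 + 1.59 = 1.44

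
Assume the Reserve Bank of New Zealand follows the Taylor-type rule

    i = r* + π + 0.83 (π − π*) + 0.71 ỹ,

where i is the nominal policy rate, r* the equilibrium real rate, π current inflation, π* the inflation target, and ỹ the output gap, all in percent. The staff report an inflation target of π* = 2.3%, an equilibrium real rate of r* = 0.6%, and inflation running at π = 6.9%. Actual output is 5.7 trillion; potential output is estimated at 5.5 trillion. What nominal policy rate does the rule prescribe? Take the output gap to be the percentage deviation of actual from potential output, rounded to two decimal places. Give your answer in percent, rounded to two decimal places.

Output gap = 100 × (5.7 − 5.5) / 5.5 = 3.64%.
i = 0.60 + 6.90 + 0.83 × (6.90 − 2.30) + 0.71 × 3.64
   = 0.60 + 6.9 + 3.818 + 2.5844 = 13.90

13.90%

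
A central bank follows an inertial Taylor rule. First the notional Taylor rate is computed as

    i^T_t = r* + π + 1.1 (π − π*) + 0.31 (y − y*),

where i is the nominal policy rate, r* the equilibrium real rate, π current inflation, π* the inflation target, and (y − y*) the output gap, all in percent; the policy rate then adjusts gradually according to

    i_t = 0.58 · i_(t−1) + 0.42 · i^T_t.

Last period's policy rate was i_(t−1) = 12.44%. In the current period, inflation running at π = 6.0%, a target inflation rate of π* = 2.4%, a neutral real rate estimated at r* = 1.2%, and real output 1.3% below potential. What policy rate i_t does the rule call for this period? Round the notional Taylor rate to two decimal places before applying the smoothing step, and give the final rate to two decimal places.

Output 1.3% below potential → (y − y*) = -1.3.
i^T_t = 1.2 + 6.0 + 1.1 × (6.0 − 2.4) + 0.31 × (-1.3)
   = 1.2 + 6 + 3.96 − 0.403 = 10.76
i_t = 0.58 × 12.44 + 0.42 × 10.76 = 7.2152 + 4.5192 = 11.73

11.73%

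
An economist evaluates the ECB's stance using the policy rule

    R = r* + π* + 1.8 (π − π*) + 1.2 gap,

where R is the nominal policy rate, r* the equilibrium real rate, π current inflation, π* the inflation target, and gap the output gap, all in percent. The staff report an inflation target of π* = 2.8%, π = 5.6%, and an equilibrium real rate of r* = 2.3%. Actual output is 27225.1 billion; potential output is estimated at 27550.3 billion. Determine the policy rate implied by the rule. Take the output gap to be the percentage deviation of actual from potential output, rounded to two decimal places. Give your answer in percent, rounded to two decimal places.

Output gap = 100 × (27225.1 − 27550.3) / 27550.3 = -1.18%.
R = 2.30 + 2.80 + 1.8 × (5.60 − 2.80) + 1.2 × (-1.18)
   = 2.30 + 2.8 + 5.04 − 1.416 = 8.72

8.72%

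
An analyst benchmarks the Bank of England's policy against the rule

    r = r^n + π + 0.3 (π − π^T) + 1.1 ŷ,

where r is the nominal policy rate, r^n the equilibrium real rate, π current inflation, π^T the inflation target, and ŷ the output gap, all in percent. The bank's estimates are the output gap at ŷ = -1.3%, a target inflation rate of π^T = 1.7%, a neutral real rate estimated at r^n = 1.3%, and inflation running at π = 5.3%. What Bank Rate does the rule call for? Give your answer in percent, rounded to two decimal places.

r = 1.3 + 5.3 + 0.3 × (5.3 − 1.7) + 1.1 × (-1.3)
   = 1.3 + 5.3 + 1.08 − 1.43 = 6.25

6.25%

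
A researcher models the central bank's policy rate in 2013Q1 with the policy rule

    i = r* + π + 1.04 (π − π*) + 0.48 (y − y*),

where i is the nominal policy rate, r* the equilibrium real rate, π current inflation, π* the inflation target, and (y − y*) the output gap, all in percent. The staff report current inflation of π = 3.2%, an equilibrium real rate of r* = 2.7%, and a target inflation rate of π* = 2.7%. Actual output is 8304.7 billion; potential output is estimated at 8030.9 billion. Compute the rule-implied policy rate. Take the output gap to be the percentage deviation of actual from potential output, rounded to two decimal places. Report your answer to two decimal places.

Output gap = 100 × (8304.7 − 8030.9) / 8030.9 = 3.41%.
i = 2.70 + 3.20 + 1.04 × (3.20 − 2.70) + 0.48 × 3.41
   = 2.70 + 3.2 + 0.52 + 1.6368 = 8.06

8.06%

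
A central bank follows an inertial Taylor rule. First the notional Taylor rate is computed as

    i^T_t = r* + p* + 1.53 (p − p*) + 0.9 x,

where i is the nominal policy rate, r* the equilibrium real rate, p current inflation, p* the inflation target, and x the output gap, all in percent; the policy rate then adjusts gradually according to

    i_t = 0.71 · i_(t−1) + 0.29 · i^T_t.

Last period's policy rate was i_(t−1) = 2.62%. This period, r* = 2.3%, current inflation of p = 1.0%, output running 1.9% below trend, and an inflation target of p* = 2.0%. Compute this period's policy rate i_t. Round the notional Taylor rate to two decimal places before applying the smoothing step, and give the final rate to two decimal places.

Output 1.9% below potential → x = -1.9.
i^T_t = 2.3 + 2.0 + 1.53 × (1.0 − 2.0) + 0.9 × (-1.9)
   = 2.3 + 2 − 1.53 − 1.71 = 1.06
i_t = 0.71 × 2.62 + 0.29 × 1.06 = 1.8602 + 0.3074 = 2.17

2.17%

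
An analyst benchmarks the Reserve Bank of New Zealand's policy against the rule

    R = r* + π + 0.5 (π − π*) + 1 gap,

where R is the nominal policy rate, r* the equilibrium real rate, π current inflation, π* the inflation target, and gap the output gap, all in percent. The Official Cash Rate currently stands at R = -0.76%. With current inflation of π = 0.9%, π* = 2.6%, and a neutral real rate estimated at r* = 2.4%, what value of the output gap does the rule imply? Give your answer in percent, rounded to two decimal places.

1 gap = -0.76 − 2.4 − 0.9 − 0.5 × (0.9 − 2.6) = -3.21
gap = -3.21 / 1 = -3.21

-3.21%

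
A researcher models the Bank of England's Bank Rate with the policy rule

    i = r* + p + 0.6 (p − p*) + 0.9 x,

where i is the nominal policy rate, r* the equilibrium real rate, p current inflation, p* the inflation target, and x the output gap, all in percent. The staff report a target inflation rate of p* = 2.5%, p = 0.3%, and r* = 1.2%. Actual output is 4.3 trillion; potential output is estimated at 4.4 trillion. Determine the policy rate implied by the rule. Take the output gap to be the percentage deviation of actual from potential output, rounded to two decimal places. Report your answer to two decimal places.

-1.86%

Output gap = 100 × (4.3 − 4.4) / 4.4 = -2.27%.
i = 1.20 + 0.30 + 0.6 × (0.30 − 2.50) + 0.9 × (-2.27)
   = 1.20 + 0.3 − 1.32 − 2.043 = -1.86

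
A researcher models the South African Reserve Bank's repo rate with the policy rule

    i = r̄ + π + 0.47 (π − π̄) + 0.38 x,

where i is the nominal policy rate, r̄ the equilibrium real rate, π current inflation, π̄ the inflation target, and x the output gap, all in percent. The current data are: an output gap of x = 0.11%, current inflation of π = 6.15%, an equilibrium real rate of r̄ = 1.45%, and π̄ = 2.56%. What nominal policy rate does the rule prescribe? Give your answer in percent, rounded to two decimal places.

i = 1.45 + 6.15 + 0.47 × (6.15 − 2.56) + 0.38 × 0.11
   = 1.45 + 6.15 + 1.6873 + 0.0418 = 9.33

9.33%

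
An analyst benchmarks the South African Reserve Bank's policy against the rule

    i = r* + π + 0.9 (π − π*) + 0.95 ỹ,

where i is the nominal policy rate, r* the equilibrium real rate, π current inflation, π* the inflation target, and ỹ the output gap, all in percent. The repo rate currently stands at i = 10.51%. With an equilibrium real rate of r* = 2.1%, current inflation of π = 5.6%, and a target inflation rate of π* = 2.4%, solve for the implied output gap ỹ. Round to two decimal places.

-0.07%

0.95 ỹ = 10.51 − 2.1 − 5.6 − 0.9 × (5.6 − 2.4) = -0.07
ỹ = -0.07 / 0.95 = -0.07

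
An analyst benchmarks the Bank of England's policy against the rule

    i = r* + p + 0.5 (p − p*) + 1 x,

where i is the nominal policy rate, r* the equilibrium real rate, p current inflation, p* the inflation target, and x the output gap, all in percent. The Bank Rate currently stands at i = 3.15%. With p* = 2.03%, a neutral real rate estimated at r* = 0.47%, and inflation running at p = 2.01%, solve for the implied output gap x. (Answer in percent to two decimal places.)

0.68%

1 x = 3.15 − 0.47 − 2.01 − 0.5 × (2.01 − 2.03) = 0.68
x = 0.68 / 1 = 0.68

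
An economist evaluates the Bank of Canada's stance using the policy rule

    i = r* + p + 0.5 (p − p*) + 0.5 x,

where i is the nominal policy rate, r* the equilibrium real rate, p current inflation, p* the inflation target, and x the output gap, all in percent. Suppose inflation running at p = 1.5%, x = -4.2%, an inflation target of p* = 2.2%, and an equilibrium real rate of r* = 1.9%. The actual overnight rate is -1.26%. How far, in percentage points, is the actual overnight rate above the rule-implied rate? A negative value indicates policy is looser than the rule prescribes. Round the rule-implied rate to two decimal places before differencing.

-2.21 pp

i = 1.9 + 1.5 + 0.5 × (1.5 − 2.2) + 0.5 × (-4.2)
   = 1.9 + 1.5 − 0.35 − 2.1 = 0.95
Deviation = -1.26 − 0.95 = -2.21 pp.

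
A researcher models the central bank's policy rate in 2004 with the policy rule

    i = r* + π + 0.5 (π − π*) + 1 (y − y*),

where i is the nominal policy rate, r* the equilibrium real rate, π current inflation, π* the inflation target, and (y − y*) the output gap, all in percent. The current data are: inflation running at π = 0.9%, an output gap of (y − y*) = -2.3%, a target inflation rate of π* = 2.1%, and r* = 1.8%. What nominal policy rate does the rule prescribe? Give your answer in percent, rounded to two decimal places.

-0.20%

i = 1.8 + 0.9 + 0.5 × (0.9 − 2.1) + 1 × (-2.3)
   = 1.8 + 0.9 − 0.6 − 2.3 = -0.20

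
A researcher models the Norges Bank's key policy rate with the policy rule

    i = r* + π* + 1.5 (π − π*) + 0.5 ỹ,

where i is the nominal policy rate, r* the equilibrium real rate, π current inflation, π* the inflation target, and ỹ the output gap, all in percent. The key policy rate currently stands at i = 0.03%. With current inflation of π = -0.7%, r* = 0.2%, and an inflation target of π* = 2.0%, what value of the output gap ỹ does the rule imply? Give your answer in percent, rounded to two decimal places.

0.5 ỹ = 0.03 − 0.2 − 2.0 − 1.5 × ((-0.7) − 2.0) = 1.88
ỹ = 1.88 / 0.5 = 3.76

3.76%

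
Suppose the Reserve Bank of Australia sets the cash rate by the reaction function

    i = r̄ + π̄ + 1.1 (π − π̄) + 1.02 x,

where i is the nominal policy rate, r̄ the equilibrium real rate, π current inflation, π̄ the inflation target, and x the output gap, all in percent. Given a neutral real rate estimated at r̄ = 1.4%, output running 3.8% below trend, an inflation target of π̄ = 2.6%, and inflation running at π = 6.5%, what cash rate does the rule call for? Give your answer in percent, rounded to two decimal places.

Output 3.8% below potential → x = -3.8.
i = 1.4 + 2.6 + 1.1 × (6.5 − 2.6) + 1.02 × (-3.8)
   = 1.4 + 2.6 + 4.29 − 3.876 = 4.41

4.41%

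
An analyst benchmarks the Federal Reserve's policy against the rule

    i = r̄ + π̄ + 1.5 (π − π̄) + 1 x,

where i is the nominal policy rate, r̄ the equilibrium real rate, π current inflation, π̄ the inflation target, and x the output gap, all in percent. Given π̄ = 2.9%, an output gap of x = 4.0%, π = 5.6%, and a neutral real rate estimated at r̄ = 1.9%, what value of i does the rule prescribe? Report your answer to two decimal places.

12.85%

i = 1.9 + 2.9 + 1.5 × (5.6 − 2.9) + 1 × 4.0
   = 1.9 + 2.9 + 4.05 + 4 = 12.85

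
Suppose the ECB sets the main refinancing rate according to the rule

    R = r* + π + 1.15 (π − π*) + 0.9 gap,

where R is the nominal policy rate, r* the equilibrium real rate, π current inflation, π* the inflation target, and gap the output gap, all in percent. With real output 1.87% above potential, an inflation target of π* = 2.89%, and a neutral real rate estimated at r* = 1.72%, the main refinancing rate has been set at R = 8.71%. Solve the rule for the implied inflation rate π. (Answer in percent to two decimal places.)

4.01%

Output 1.87% above potential → gap = 1.87.
Collecting π: R = r* + (1 + 1.15) π − 1.15 π* + 0.9 gap
2.15 π = 8.71 − 1.72 + 1.15 × 2.89 − 0.9 × 1.87 = 8.6305
π = 8.6305 / 2.15 = 4.01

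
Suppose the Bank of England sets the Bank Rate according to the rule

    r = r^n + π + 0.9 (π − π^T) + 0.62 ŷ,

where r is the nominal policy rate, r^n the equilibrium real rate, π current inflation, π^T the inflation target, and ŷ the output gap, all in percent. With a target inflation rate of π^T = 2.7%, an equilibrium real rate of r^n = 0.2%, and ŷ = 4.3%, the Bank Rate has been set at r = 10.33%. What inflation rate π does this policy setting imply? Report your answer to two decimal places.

5.21%

Collecting π: r = r^n + (1 + 0.9) π − 0.9 π^T + 0.62 ŷ
1.9 π = 10.33 − 0.2 + 0.9 × 2.7 − 0.62 × 4.3 = 9.894
π = 9.894 / 1.9 = 5.21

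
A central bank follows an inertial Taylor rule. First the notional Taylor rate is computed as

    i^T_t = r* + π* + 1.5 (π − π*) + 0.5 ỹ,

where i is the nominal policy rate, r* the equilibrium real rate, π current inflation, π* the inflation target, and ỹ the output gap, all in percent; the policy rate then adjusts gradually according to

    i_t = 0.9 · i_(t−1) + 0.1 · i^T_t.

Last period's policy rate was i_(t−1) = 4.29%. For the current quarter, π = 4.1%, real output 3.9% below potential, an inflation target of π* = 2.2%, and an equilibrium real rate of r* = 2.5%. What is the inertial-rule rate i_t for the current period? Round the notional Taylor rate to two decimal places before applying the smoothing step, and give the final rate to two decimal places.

4.42%

Output 3.9% below potential → ỹ = -3.9.
i^T_t = 2.5 + 2.2 + 1.5 × (4.1 − 2.2) + 0.5 × (-3.9)
   = 2.5 + 2.2 + 2.85 − 1.95 = 5.60
i_t = 0.9 × 4.29 + 0.1 × 5.60 = 3.861 + 0.56 = 4.42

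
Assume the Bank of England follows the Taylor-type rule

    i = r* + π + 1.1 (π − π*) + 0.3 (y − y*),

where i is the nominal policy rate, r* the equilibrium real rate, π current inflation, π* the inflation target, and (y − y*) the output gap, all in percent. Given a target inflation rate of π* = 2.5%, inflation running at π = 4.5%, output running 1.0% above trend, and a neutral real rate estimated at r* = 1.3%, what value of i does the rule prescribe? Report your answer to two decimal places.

Output 1.0% above potential → (y − y*) = 1.0.
i = 1.3 + 4.5 + 1.1 × (4.5 − 2.5) + 0.3 × 1.0
   = 1.3 + 4.5 + 2.2 + 0.3 = 8.30

8.30%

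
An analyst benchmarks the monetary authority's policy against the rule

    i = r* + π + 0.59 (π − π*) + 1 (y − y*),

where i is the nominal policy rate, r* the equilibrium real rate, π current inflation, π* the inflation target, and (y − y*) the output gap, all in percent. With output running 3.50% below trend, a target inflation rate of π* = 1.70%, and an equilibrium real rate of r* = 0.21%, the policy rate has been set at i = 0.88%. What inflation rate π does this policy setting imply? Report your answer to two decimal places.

3.25%

Output 3.50% below potential → (y − y*) = -3.50.
Collecting π: i = r* + (1 + 0.59) π − 0.59 π* + 1 (y − y*)
1.59 π = 0.88 − 0.21 + 0.59 × 1.70 − 1 × (-3.50) = 5.173
π = 5.173 / 1.59 = 3.25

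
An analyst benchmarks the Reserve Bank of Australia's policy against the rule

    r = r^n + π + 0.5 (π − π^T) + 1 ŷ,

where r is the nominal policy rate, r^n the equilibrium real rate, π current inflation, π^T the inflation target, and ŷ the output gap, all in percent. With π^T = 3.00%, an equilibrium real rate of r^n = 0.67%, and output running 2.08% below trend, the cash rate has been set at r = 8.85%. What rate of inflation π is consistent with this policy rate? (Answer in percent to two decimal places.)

Output 2.08% below potential → ŷ = -2.08.
Collecting π: r = r^n + (1 + 0.5) π − 0.5 π^T + 1 ŷ
1.5 π = 8.85 − 0.67 + 0.5 × 3.00 − 1 × (-2.08) = 11.76
π = 11.76 / 1.5 = 7.84

7.84%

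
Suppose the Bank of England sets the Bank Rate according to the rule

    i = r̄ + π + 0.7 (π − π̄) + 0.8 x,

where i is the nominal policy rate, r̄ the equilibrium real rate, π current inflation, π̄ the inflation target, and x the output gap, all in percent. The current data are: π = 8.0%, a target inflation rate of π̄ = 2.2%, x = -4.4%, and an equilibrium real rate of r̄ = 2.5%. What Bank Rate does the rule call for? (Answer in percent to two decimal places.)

11.04%

i = 2.5 + 8.0 + 0.7 × (8.0 − 2.2) + 0.8 × (-4.4)
   = 2.5 + 8 + 4.06 − 3.52 = 11.04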